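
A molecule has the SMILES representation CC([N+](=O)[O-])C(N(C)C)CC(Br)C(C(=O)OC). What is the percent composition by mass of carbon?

38.60%

Atom tally by fragment:
  CH3 → C:1 H:3
  CH(NO2) → C:1 H:1 N:1 O:2
  CH(N(CH3)2) → C:3 H:7 N:1
  CH2 → C:1 H:2
  CH(Br) → C:1 H:1 Br:1
  CH2COOCH3 → C:3 H:5 O:2
Element totals:
  C: 10
  H: 19
  Br: 1
  N: 2
  O: 4
Molecular formula: C10H19BrN2O4.
Molar mass = 311.176 g/mol.
Mass from C: 10 × 12.011 = 120.110 g/mol.
%C = 120.110 / 311.176 × 100 = 38.60%.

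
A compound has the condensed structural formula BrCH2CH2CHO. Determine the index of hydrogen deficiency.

Atom tally by fragment:
  BrCH2 → C:1 H:2 Br:1
  CH2CHO → C:2 H:3 O:1
Element totals:
  C: 3
  H: 5
  Br: 1
  O: 1
Molecular formula: C3H5BrO.
DoU = (2C + 2 + N − H − X) / 2 = (2·3 + 2 + 0 − 5 − 1) / 2 = 1.

1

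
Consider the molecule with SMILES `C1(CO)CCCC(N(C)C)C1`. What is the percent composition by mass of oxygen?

Atom tally by fragment:
  cyclohexane ring core → C:6 H:12
  (− 2 ring H displaced by substituents)
  + CH2OH → C:1 H:3 O:1
  + N(CH3)2 → N:1 C:2 H:6
Element totals:
  C: 9
  H: 19
  N: 1
  O: 1
Molecular formula: C9H19NO.
Molar mass = 157.257 g/mol.
Mass from O: 1 × 15.999 = 15.999 g/mol.
%O = 15.999 / 157.257 × 100 = 10.17%.

10.17%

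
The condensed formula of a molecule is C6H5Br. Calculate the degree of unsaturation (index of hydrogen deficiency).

4

Element totals:
  C: 6
  H: 5
  Br: 1
Molecular formula: C6H5Br.
DoU = (2C + 2 + N − H − X) / 2 = (2·6 + 2 + 0 − 5 − 1) / 2 = 4.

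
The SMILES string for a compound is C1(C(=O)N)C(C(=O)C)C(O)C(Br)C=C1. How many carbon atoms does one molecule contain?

Atom tally by fragment:
  cyclohexene ring core → C:6 H:10
  (− 4 ring H displaced by substituents)
  + CONH2 → C:1 H:2 O:1 N:1
  + COCH3 → C:2 H:3 O:1
  + OH → O:1 H:1
  + Br → Br:1
Element totals:
  C: 9
  H: 12
  Br: 1
  N: 1
  O: 3

9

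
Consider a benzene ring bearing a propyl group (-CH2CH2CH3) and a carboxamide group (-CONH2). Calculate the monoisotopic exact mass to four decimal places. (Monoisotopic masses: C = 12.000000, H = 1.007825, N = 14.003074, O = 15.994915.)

Atom tally by fragment:
  benzene ring core → C:6 H:6
  (− 2 ring H displaced by substituents)
  + CH2CH2CH3 → C:3 H:7
  + CONH2 → C:1 H:2 O:1 N:1
Element totals:
  C: 10
  H: 13
  N: 1
  O: 1
Molecular formula: C10H13NO.
  M = 10(12.0) + 13(1.007825) + 14.003074 + 15.994915
    = 120.000000 + 13.101725 + 14.003074 + 15.994915 = 163.099714

163.0997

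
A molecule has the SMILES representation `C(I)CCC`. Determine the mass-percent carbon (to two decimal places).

26.11%

Atom tally by fragment:
  ICH2 → C:1 H:2 I:1
  CH2 → C:1 H:2
  CH2 → C:1 H:2
  CH3 → C:1 H:3
Element totals:
  C: 4
  H: 9
  I: 1
Molecular formula: C4H9I.
Molar mass = 184.020 g/mol.
Mass from C: 4 × 12.011 = 48.044 g/mol.
%C = 48.044 / 184.020 × 100 = 26.11%.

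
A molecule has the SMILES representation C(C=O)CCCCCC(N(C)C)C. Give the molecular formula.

Atom tally by fragment:
  OHCCH2 → C:2 H:3 O:1
  CH2 → C:1 H:2
  CH2 → C:1 H:2
  CH2 → C:1 H:2
  CH2 → C:1 H:2
  CH2 → C:1 H:2
  CH(N(CH3)2) → C:3 H:7 N:1
  CH3 → C:1 H:3
Element totals:
  C: 11
  H: 23
  N: 1
  O: 1

C11H23NO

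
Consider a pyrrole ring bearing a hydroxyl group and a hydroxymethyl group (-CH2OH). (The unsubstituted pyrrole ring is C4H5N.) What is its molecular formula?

Atom tally by fragment:
  pyrrole ring core → C:4 H:5 N:1
  (− 2 ring H displaced by substituents)
  + OH → O:1 H:1
  + CH2OH → C:1 H:3 O:1
Element totals:
  C: 5
  H: 7
  N: 1
  O: 2

C5H7NO2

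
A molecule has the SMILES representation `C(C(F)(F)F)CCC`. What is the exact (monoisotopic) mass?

126.0656

Atom tally by fragment:
  F3CCH2 → C:2 H:2 F:3
  CH2 → C:1 H:2
  CH2 → C:1 H:2
  CH3 → C:1 H:3
Element totals:
  C: 5
  H: 9
  F: 3
Molecular formula: C5H9F3.
  M = 5(12.0) + 9(1.007825) + 3(18.998403)
    = 60.000000 + 9.070425 + 56.995209 = 126.065634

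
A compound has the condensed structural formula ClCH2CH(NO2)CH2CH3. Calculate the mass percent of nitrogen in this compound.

10.18%

Atom tally by fragment:
  ClCH2 → C:1 H:2 Cl:1
  CH(NO2) → C:1 H:1 N:1 O:2
  CH2 → C:1 H:2
  CH3 → C:1 H:3
Element totals:
  C: 4
  H: 8
  Cl: 1
  N: 1
  O: 2
Molecular formula: C4H8ClNO2.
Molar mass = 137.563 g/mol.
Mass from N: 1 × 14.007 = 14.007 g/mol.
%N = 14.007 / 137.563 × 100 = 10.18%.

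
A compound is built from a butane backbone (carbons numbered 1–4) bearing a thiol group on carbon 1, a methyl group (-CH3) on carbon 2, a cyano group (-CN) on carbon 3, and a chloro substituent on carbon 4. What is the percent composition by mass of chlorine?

Atom tally by fragment:
  HSCH2 → C:1 H:3 S:1
  CH(CH3) → C:2 H:4
  CH(CN) → C:2 H:1 N:1
  CH2Cl → C:1 H:2 Cl:1
Element totals:
  C: 6
  H: 10
  Cl: 1
  N: 1
  S: 1
Molecular formula: C6H10ClNS.
Molar mass = 163.663 g/mol.
Mass from Cl: 1 × 35.45 = 35.450 g/mol.
%Cl = 35.450 / 163.663 × 100 = 21.66%.

21.66%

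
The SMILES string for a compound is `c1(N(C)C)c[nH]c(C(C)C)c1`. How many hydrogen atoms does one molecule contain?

Atom tally by fragment:
  pyrrole ring core → C:4 H:5 N:1
  (− 2 ring H displaced by substituents)
  + N(CH3)2 → N:1 C:2 H:6
  + CH(CH3)2 → C:3 H:7
Element totals:
  C: 9
  H: 16
  N: 2

16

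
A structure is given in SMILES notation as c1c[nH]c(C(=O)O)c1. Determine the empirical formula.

C5H5NO2

Atom tally by fragment:
  pyrrole ring core → C:4 H:5 N:1
  (− 1 ring H displaced by substituents)
  + COOH → C:1 H:1 O:2
Element totals:
  C: 5
  H: 5
  N: 1
  O: 2
Molecular formula: C5H5NO2.
gcd of subscripts (5, 5, 1, 2) = 1, so the empirical formula equals the molecular formula.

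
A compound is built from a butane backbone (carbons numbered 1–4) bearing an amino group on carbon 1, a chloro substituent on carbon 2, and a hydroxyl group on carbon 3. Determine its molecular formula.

C4H10ClNO

Atom tally by fragment:
  H2NCH2 → C:1 H:4 N:1
  CH(Cl) → C:1 H:1 Cl:1
  CH(OH) → C:1 H:2 O:1
  CH3 → C:1 H:3
Element totals:
  C: 4
  H: 10
  Cl: 1
  N: 1
  O: 1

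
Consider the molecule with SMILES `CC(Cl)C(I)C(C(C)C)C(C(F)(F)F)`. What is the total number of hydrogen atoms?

Atom tally by fragment:
  CH3 → C:1 H:3
  CH(Cl) → C:1 H:1 Cl:1
  CH(I) → C:1 H:1 I:1
  CH(CH(CH3)2) → C:4 H:8
  CH2CF3 → C:2 H:2 F:3
Element totals:
  C: 9
  H: 15
  Cl: 1
  F: 3
  I: 1

15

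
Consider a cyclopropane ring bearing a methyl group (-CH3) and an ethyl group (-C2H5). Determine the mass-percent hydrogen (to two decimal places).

Atom tally by fragment:
  cyclopropane ring core → C:3 H:6
  (− 2 ring H displaced by substituents)
  + CH3 → C:1 H:3
  + C2H5 → C:2 H:5
Element totals:
  C: 6
  H: 12
Molecular formula: C6H12.
Molar mass = 84.162 g/mol.
Mass from H: 12 × 1.008 = 12.096 g/mol.
%H = 12.096 / 84.162 × 100 = 14.37%.

14.37%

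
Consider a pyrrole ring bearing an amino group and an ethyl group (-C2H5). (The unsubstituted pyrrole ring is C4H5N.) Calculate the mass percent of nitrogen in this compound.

Atom tally by fragment:
  pyrrole ring core → C:4 H:5 N:1
  (− 2 ring H displaced by substituents)
  + NH2 → N:1 H:2
  + C2H5 → C:2 H:5
Element totals:
  C: 6
  H: 10
  N: 2
Molecular formula: C6H10N2.
Molar mass = 110.160 g/mol.
Mass from N: 2 × 14.007 = 28.014 g/mol.
%N = 28.014 / 110.160 × 100 = 25.43%.

25.43%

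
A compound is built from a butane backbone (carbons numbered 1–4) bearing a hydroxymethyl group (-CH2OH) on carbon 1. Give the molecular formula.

C5H12O

Atom tally by fragment:
  HOCH2CH2 → C:2 H:5 O:1
  CH2 → C:1 H:2
  CH2 → C:1 H:2
  CH3 → C:1 H:3
Element totals:
  C: 5
  H: 12
  O: 1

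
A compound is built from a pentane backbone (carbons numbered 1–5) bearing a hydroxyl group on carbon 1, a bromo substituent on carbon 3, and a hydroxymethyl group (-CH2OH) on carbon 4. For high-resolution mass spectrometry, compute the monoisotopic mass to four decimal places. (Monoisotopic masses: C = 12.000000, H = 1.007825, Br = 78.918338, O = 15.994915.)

196.0099

Atom tally by fragment:
  HOCH2 → C:1 H:3 O:1
  CH2 → C:1 H:2
  CH(Br) → C:1 H:1 Br:1
  CH(CH2OH) → C:2 H:4 O:1
  CH3 → C:1 H:3
Element totals:
  C: 6
  H: 13
  Br: 1
  O: 2
Molecular formula: C6H13BrO2.
  M = 6(12.0) + 13(1.007825) + 78.918338 + 2(15.994915)
    = 72.000000 + 13.101725 + 78.918338 + 31.989830 = 196.009893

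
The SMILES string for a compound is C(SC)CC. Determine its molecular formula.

C4H10S

Atom tally by fragment:
  CH3SCH2 → C:2 H:5 S:1
  CH2 → C:1 H:2
  CH3 → C:1 H:3
Element totals:
  C: 4
  H: 10
  S: 1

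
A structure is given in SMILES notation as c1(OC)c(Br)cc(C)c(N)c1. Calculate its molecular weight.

216.08 g/mol

Atom tally by fragment:
  benzene ring core → C:6 H:6
  (− 4 ring H displaced by substituents)
  + OCH3 → C:1 H:3 O:1
  + Br → Br:1
  + CH3 → C:1 H:3
  + NH2 → N:1 H:2
Element totals:
  C: 8
  H: 10
  Br: 1
  N: 1
  O: 1
Molecular formula: C8H10BrNO.
  M = 8(12.011) + 10(1.008) + 79.904 + 14.007 + 15.999
    = 96.088 + 10.080 + 79.904 + 14.007 + 15.999 = 216.078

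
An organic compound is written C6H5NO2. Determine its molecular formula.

Atom tally by fragment:
  benzene ring core → C:6 H:6
  (− 1 ring H displaced by substituents)
  + NO2 → N:1 O:2
Element totals:
  C: 6
  H: 5
  N: 1
  O: 2

C6H5NO2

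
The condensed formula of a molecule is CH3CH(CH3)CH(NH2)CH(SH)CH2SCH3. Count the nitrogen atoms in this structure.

Atom tally by fragment:
  CH3 → C:1 H:3
  CH(CH3) → C:2 H:4
  CH(NH2) → C:1 H:3 N:1
  CH(SH) → C:1 H:2 S:1
  CH2SCH3 → C:2 H:5 S:1
Element totals:
  C: 7
  H: 17
  N: 1
  S: 2

1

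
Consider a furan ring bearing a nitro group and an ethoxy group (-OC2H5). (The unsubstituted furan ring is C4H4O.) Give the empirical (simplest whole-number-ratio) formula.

Atom tally by fragment:
  furan ring core → C:4 H:4 O:1
  (− 2 ring H displaced by substituents)
  + NO2 → N:1 O:2
  + OC2H5 → C:2 H:5 O:1
Element totals:
  C: 6
  H: 7
  N: 1
  O: 4
Molecular formula: C6H7NO4.
gcd of subscripts (6, 7, 1, 4) = 1, so the empirical formula equals the molecular formula.

C6H7NO4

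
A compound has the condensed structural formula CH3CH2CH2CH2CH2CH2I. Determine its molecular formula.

Atom tally by fragment:
  CH3 → C:1 H:3
  CH2 → C:1 H:2
  CH2 → C:1 H:2
  CH2 → C:1 H:2
  CH2 → C:1 H:2
  CH2I → C:1 H:2 I:1
Element totals:
  C: 6
  H: 13
  I: 1

C6H13I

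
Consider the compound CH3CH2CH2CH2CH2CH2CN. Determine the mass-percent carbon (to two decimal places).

75.62%

Atom tally by fragment:
  CH3 → C:1 H:3
  CH2 → C:1 H:2
  CH2 → C:1 H:2
  CH2 → C:1 H:2
  CH2 → C:1 H:2
  CH2CN → C:2 H:2 N:1
Element totals:
  C: 7
  H: 13
  N: 1
Molecular formula: C7H13N.
Molar mass = 111.188 g/mol.
Mass from C: 7 × 12.011 = 84.077 g/mol.
%C = 84.077 / 111.188 × 100 = 75.62%.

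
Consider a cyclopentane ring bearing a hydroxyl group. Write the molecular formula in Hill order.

C5H10O

Atom tally by fragment:
  cyclopentane ring core → C:5 H:10
  (− 1 ring H displaced by substituents)
  + OH → O:1 H:1
Element totals:
  C: 5
  H: 10
  O: 1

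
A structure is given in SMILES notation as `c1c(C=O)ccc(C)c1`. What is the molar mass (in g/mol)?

Atom tally by fragment:
  benzene ring core → C:6 H:6
  (− 2 ring H displaced by substituents)
  + CHO → C:1 H:1 O:1
  + CH3 → C:1 H:3
Element totals:
  C: 8
  H: 8
  O: 1
Molecular formula: C8H8O.
  M = 8(12.011) + 8(1.008) + 15.999
    = 96.088 + 8.064 + 15.999 = 120.151

120.15 g/mol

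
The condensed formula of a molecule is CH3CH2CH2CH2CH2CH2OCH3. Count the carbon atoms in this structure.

Atom tally by fragment:
  CH3 → C:1 H:3
  CH2 → C:1 H:2
  CH2 → C:1 H:2
  CH2 → C:1 H:2
  CH2 → C:1 H:2
  CH2OCH3 → C:2 H:5 O:1
Element totals:
  C: 7
  H: 16
  O: 1

7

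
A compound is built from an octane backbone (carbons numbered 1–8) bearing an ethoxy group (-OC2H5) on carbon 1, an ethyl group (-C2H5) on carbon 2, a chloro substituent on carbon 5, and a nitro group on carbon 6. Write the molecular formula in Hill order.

C12H24ClNO3

Atom tally by fragment:
  C2H5OCH2 → C:3 H:7 O:1
  CH(C2H5) → C:3 H:6
  CH2 → C:1 H:2
  CH2 → C:1 H:2
  CH(Cl) → C:1 H:1 Cl:1
  CH(NO2) → C:1 H:1 N:1 O:2
  CH2 → C:1 H:2
  CH3 → C:1 H:3
Element totals:
  C: 12
  H: 24
  Cl: 1
  N: 1
  O: 3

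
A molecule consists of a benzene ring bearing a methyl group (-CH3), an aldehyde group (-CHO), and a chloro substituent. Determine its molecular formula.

C8H7ClO

Atom tally by fragment:
  benzene ring core → C:6 H:6
  (− 3 ring H displaced by substituents)
  + CH3 → C:1 H:3
  + CHO → C:1 H:1 O:1
  + Cl → Cl:1
Element totals:
  C: 8
  H: 7
  Cl: 1
  O: 1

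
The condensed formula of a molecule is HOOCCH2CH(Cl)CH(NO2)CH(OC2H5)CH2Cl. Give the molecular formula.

C8H13Cl2NO5

Atom tally by fragment:
  HOOCCH2 → C:2 H:3 O:2
  CH(Cl) → C:1 H:1 Cl:1
  CH(NO2) → C:1 H:1 N:1 O:2
  CH(OC2H5) → C:3 H:6 O:1
  CH2Cl → C:1 H:2 Cl:1
Element totals:
  C: 8
  H: 13
  Cl: 2
  N: 1
  O: 5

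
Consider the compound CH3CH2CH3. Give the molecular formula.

C3H8

Atom tally by fragment:
  CH3 → C:1 H:3
  CH2 → C:1 H:2
  CH3 → C:1 H:3
Element totals:
  C: 3
  H: 8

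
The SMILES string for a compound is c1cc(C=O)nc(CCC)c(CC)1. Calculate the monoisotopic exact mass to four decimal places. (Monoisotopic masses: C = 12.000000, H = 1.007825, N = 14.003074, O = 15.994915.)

177.1154

Atom tally by fragment:
  pyridine ring core → C:5 H:5 N:1
  (− 3 ring H displaced by substituents)
  + CHO → C:1 H:1 O:1
  + CH2CH2CH3 → C:3 H:7
  + C2H5 → C:2 H:5
Element totals:
  C: 11
  H: 15
  N: 1
  O: 1
Molecular formula: C11H15NO.
  M = 11(12.0) + 15(1.007825) + 14.003074 + 15.994915
    = 132.000000 + 15.117375 + 14.003074 + 15.994915 = 177.115364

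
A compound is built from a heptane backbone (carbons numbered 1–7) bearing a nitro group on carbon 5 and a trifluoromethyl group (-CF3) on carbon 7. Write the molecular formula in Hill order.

Atom tally by fragment:
  CH3 → C:1 H:3
  CH2 → C:1 H:2
  CH2 → C:1 H:2
  CH2 → C:1 H:2
  CH(NO2) → C:1 H:1 N:1 O:2
  CH2 → C:1 H:2
  CH2CF3 → C:2 H:2 F:3
Element totals:
  C: 8
  H: 14
  F: 3
  N: 1
  O: 2

C8H14F3NO2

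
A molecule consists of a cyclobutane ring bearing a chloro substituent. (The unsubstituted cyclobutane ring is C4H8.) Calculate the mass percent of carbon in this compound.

Atom tally by fragment:
  cyclobutane ring core → C:4 H:8
  (− 1 ring H displaced by substituents)
  + Cl → Cl:1
Element totals:
  C: 4
  H: 7
  Cl: 1
Molecular formula: C4H7Cl.
Molar mass = 90.550 g/mol.
Mass from C: 4 × 12.011 = 48.044 g/mol.
%C = 48.044 / 90.550 × 100 = 53.06%.

53.06%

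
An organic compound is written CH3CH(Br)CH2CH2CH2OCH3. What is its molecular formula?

Atom tally by fragment:
  CH3 → C:1 H:3
  CH(Br) → C:1 H:1 Br:1
  CH2 → C:1 H:2
  CH2 → C:1 H:2
  CH2OCH3 → C:2 H:5 O:1
Element totals:
  C: 6
  H: 13
  Br: 1
  O: 1

C6H13BrO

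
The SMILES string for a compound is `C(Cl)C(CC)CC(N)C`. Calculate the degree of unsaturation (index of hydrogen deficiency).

0

Atom tally by fragment:
  ClCH2 → C:1 H:2 Cl:1
  CH(C2H5) → C:3 H:6
  CH2 → C:1 H:2
  CH(NH2) → C:1 H:3 N:1
  CH3 → C:1 H:3
Element totals:
  C: 7
  H: 16
  Cl: 1
  N: 1
Molecular formula: C7H16ClN.
DoU = (2C + 2 + N − H − X) / 2 = (2·7 + 2 + 1 − 16 − 1) / 2 = 0.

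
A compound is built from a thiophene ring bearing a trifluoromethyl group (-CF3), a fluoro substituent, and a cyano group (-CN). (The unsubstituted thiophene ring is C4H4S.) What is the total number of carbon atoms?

Atom tally by fragment:
  thiophene ring core → C:4 H:4 S:1
  (− 3 ring H displaced by substituents)
  + CF3 → C:1 F:3
  + F → F:1
  + CN → C:1 N:1
Element totals:
  C: 6
  H: 1
  F: 4
  N: 1
  S: 1

6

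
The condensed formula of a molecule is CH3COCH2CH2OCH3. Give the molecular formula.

Atom tally by fragment:
  CH3COCH2 → C:3 H:5 O:1
  CH2OCH3 → C:2 H:5 O:1
Element totals:
  C: 5
  H: 10
  O: 2

C5H10O2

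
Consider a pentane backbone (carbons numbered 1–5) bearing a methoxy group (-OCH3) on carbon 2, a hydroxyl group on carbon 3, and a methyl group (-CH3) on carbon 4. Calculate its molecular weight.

Atom tally by fragment:
  CH3 → C:1 H:3
  CH(OCH3) → C:2 H:4 O:1
  CH(OH) → C:1 H:2 O:1
  CH(CH3) → C:2 H:4
  CH3 → C:1 H:3
Element totals:
  C: 7
  H: 16
  O: 2
Molecular formula: C7H16O2.
  M = 7(12.011) + 16(1.008) + 2(15.999)
    = 84.077 + 16.128 + 31.998 = 132.203

132.20 g/mol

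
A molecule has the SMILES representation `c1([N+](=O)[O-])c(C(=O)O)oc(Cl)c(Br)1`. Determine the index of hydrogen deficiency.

5

Atom tally by fragment:
  furan ring core → C:4 H:4 O:1
  (− 4 ring H displaced by substituents)
  + NO2 → N:1 O:2
  + COOH → C:1 H:1 O:2
  + Cl → Cl:1
  + Br → Br:1
Element totals:
  C: 5
  H: 1
  Br: 1
  Cl: 1
  N: 1
  O: 5
Molecular formula: C5HBrClNO5.
DoU = (2C + 2 + N − H − X) / 2 = (2·5 + 2 + 1 − 1 − 2) / 2 = 5.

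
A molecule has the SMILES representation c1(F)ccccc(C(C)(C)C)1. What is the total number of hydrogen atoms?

Atom tally by fragment:
  benzene ring core → C:6 H:6
  (− 2 ring H displaced by substituents)
  + F → F:1
  + C(CH3)3 → C:4 H:9
Element totals:
  C: 10
  H: 13
  F: 1

13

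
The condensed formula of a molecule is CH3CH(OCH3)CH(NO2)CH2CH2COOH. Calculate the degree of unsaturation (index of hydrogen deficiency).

2

Atom tally by fragment:
  CH3 → C:1 H:3
  CH(OCH3) → C:2 H:4 O:1
  CH(NO2) → C:1 H:1 N:1 O:2
  CH2 → C:1 H:2
  CH2COOH → C:2 H:3 O:2
Element totals:
  C: 7
  H: 13
  N: 1
  O: 5
Molecular formula: C7H13NO5.
DoU = (2C + 2 + N − H − X) / 2 = (2·7 + 2 + 1 − 13 − 0) / 2 = 2.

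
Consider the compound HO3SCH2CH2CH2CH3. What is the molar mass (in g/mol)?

138.18 g/mol

Atom tally by fragment:
  HO3SCH2 → C:1 H:3 S:1 O:3
  CH2 → C:1 H:2
  CH2 → C:1 H:2
  CH3 → C:1 H:3
Element totals:
  C: 4
  H: 10
  O: 3
  S: 1
Molecular formula: C4H10O3S.
  M = 4(12.011) + 10(1.008) + 3(15.999) + 32.06
    = 48.044 + 10.080 + 47.997 + 32.060 = 138.181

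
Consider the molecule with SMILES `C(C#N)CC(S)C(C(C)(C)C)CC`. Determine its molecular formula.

Atom tally by fragment:
  NCCH2 → C:2 H:2 N:1
  CH2 → C:1 H:2
  CH(SH) → C:1 H:2 S:1
  CH(C(CH3)3) → C:5 H:10
  CH2 → C:1 H:2
  CH3 → C:1 H:3
Element totals:
  C: 11
  H: 21
  N: 1
  S: 1

C11H21NS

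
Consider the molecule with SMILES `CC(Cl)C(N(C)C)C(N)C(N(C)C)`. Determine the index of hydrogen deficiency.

0

Atom tally by fragment:
  CH3 → C:1 H:3
  CH(Cl) → C:1 H:1 Cl:1
  CH(N(CH3)2) → C:3 H:7 N:1
  CH(NH2) → C:1 H:3 N:1
  CH2N(CH3)2 → C:3 H:8 N:1
Element totals:
  C: 9
  H: 22
  Cl: 1
  N: 3
Molecular formula: C9H22ClN3.
DoU = (2C + 2 + N − H − X) / 2 = (2·9 + 2 + 3 − 22 − 1) / 2 = 0.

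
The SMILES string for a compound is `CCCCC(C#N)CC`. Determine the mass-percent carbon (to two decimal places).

Atom tally by fragment:
  CH3 → C:1 H:3
  CH2 → C:1 H:2
  CH2 → C:1 H:2
  CH2 → C:1 H:2
  CH(CN) → C:2 H:1 N:1
  CH2 → C:1 H:2
  CH3 → C:1 H:3
Element totals:
  C: 8
  H: 15
  N: 1
Molecular formula: C8H15N.
Molar mass = 125.215 g/mol.
Mass from C: 8 × 12.011 = 96.088 g/mol.
%C = 96.088 / 125.215 × 100 = 76.74%.

76.74%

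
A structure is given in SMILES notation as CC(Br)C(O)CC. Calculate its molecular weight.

167.05 g/mol

Atom tally by fragment:
  CH3 → C:1 H:3
  CH(Br) → C:1 H:1 Br:1
  CH(OH) → C:1 H:2 O:1
  CH2 → C:1 H:2
  CH3 → C:1 H:3
Element totals:
  C: 5
  H: 11
  Br: 1
  O: 1
Molecular formula: C5H11BrO.
  M = 5(12.011) + 11(1.008) + 79.904 + 15.999
    = 60.055 + 11.088 + 79.904 + 15.999 = 167.046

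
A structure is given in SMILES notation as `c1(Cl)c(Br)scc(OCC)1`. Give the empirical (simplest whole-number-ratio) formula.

C6H6BrClOS

Atom tally by fragment:
  thiophene ring core → C:4 H:4 S:1
  (− 3 ring H displaced by substituents)
  + Cl → Cl:1
  + Br → Br:1
  + OC2H5 → C:2 H:5 O:1
Element totals:
  C: 6
  H: 6
  Br: 1
  Cl: 1
  O: 1
  S: 1
Molecular formula: C6H6BrClOS.
gcd of subscripts (1, 6, 1, 6, 1, 1) = 1, so the empirical formula equals the molecular formula.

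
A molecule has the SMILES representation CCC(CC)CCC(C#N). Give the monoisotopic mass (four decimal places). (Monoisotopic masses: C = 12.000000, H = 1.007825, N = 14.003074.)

139.1361

Atom tally by fragment:
  CH3 → C:1 H:3
  CH2 → C:1 H:2
  CH(C2H5) → C:3 H:6
  CH2 → C:1 H:2
  CH2 → C:1 H:2
  CH2CN → C:2 H:2 N:1
Element totals:
  C: 9
  H: 17
  N: 1
Molecular formula: C9H17N.
  M = 9(12.0) + 17(1.007825) + 14.003074
    = 108.000000 + 17.133025 + 14.003074 = 139.136099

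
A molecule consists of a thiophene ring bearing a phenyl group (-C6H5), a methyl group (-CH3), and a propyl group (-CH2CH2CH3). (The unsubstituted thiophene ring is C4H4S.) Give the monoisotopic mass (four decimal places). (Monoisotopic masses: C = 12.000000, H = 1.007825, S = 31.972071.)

216.0973

Atom tally by fragment:
  thiophene ring core → C:4 H:4 S:1
  (− 3 ring H displaced by substituents)
  + C6H5 → C:6 H:5
  + CH3 → C:1 H:3
  + CH2CH2CH3 → C:3 H:7
Element totals:
  C: 14
  H: 16
  S: 1
Molecular formula: C14H16S.
  M = 14(12.0) + 16(1.007825) + 31.972071
    = 168.000000 + 16.125200 + 31.972071 = 216.097271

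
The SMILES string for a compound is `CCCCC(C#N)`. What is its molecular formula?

C6H11N

Atom tally by fragment:
  CH3 → C:1 H:3
  CH2 → C:1 H:2
  CH2 → C:1 H:2
  CH2 → C:1 H:2
  CH2CN → C:2 H:2 N:1
Element totals:
  C: 6
  H: 11
  N: 1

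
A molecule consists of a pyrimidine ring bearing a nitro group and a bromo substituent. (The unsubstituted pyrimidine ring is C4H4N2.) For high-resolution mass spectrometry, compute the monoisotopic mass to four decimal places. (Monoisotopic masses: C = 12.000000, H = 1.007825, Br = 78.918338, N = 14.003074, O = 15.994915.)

Atom tally by fragment:
  pyrimidine ring core → C:4 H:4 N:2
  (− 2 ring H displaced by substituents)
  + NO2 → N:1 O:2
  + Br → Br:1
Element totals:
  C: 4
  H: 2
  Br: 1
  N: 3
  O: 2
Molecular formula: C4H2BrN3O2.
  M = 4(12.0) + 2(1.007825) + 78.918338 + 3(14.003074) + 2(15.994915)
    = 48.000000 + 2.015650 + 78.918338 + 42.009222 + 31.989830 = 202.933040

202.9330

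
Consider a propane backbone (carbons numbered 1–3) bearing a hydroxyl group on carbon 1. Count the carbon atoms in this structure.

Atom tally by fragment:
  HOCH2 → C:1 H:3 O:1
  CH2 → C:1 H:2
  CH3 → C:1 H:3
Element totals:
  C: 3
  H: 8
  O: 1

3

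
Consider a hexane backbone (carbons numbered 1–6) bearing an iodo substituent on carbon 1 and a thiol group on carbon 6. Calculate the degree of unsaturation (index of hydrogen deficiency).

Atom tally by fragment:
  ICH2 → C:1 H:2 I:1
  CH2 → C:1 H:2
  CH2 → C:1 H:2
  CH2 → C:1 H:2
  CH2 → C:1 H:2
  CH2SH → C:1 H:3 S:1
Element totals:
  C: 6
  H: 13
  I: 1
  S: 1
Molecular formula: C6H13IS.
DoU = (2C + 2 + N − H − X) / 2 = (2·6 + 2 + 0 − 13 − 1) / 2 = 0.

0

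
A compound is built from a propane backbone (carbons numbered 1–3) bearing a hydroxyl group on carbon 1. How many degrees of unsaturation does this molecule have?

Atom tally by fragment:
  HOCH2 → C:1 H:3 O:1
  CH2 → C:1 H:2
  CH3 → C:1 H:3
Element totals:
  C: 3
  H: 8
  O: 1
Molecular formula: C3H8O.
DoU = (2C + 2 + N − H − X) / 2 = (2·3 + 2 + 0 − 8 − 0) / 2 = 0.

0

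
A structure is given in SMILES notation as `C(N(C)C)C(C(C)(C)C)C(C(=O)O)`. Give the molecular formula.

C10H21NO2

Atom tally by fragment:
  (CH3)2NCH2 → C:3 H:8 N:1
  CH(C(CH3)3) → C:5 H:10
  CH2COOH → C:2 H:3 O:2
Element totals:
  C: 10
  H: 21
  N: 1
  O: 2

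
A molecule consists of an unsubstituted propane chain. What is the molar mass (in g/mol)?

44.10 g/mol

Atom tally by fragment:
  CH3 → C:1 H:3
  CH2 → C:1 H:2
  CH3 → C:1 H:3
Element totals:
  C: 3
  H: 8
Molecular formula: C3H8.
  M = 3(12.011) + 8(1.008)
    = 36.033 + 8.064 = 44.097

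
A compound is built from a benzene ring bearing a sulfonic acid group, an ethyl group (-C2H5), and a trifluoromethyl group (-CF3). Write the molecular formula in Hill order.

C9H9F3O3S

Atom tally by fragment:
  benzene ring core → C:6 H:6
  (− 3 ring H displaced by substituents)
  + SO3H → S:1 O:3 H:1
  + C2H5 → C:2 H:5
  + CF3 → C:1 F:3
Element totals:
  C: 9
  H: 9
  F: 3
  O: 3
  S: 1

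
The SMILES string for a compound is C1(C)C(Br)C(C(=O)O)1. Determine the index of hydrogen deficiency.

2

Atom tally by fragment:
  cyclopropane ring core → C:3 H:6
  (− 3 ring H displaced by substituents)
  + CH3 → C:1 H:3
  + Br → Br:1
  + COOH → C:1 H:1 O:2
Element totals:
  C: 5
  H: 7
  Br: 1
  O: 2
Molecular formula: C5H7BrO2.
DoU = (2C + 2 + N − H − X) / 2 = (2·5 + 2 + 0 − 7 − 1) / 2 = 2.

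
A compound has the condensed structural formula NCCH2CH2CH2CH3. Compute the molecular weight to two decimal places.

Atom tally by fragment:
  NCCH2 → C:2 H:2 N:1
  CH2 → C:1 H:2
  CH2 → C:1 H:2
  CH3 → C:1 H:3
Element totals:
  C: 5
  H: 9
  N: 1
Molecular formula: C5H9N.
  M = 5(12.011) + 9(1.008) + 14.007
    = 60.055 + 9.072 + 14.007 = 83.134

83.13 g/mol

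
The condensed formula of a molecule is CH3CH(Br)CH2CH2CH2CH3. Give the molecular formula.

C6H13Br

Atom tally by fragment:
  CH3 → C:1 H:3
  CH(Br) → C:1 H:1 Br:1
  CH2 → C:1 H:2
  CH2 → C:1 H:2
  CH2 → C:1 H:2
  CH3 → C:1 H:3
Element totals:
  C: 6
  H: 13
  Br: 1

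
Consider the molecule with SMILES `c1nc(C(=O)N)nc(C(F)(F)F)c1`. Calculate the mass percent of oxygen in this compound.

Atom tally by fragment:
  pyrimidine ring core → C:4 H:4 N:2
  (− 2 ring H displaced by substituents)
  + CONH2 → C:1 H:2 O:1 N:1
  + CF3 → C:1 F:3
Element totals:
  C: 6
  H: 4
  F: 3
  N: 3
  O: 1
Molecular formula: C6H4F3N3O.
Molar mass = 191.112 g/mol.
Mass from O: 1 × 15.999 = 15.999 g/mol.
%O = 15.999 / 191.112 × 100 = 8.37%.

8.37%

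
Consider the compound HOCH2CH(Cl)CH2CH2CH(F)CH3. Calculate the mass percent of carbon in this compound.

Atom tally by fragment:
  HOCH2 → C:1 H:3 O:1
  CH(Cl) → C:1 H:1 Cl:1
  CH2 → C:1 H:2
  CH2 → C:1 H:2
  CH(F) → C:1 H:1 F:1
  CH3 → C:1 H:3
Element totals:
  C: 6
  H: 12
  Cl: 1
  F: 1
  O: 1
Molecular formula: C6H12ClFO.
Molar mass = 154.609 g/mol.
Mass from C: 6 × 12.011 = 72.066 g/mol.
%C = 72.066 / 154.609 × 100 = 46.61%.

46.61%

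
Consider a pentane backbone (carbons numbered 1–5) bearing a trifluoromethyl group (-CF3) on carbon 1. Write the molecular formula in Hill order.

C6H11F3

Atom tally by fragment:
  F3CCH2 → C:2 H:2 F:3
  CH2 → C:1 H:2
  CH2 → C:1 H:2
  CH2 → C:1 H:2
  CH3 → C:1 H:3
Element totals:
  C: 6
  H: 11
  F: 3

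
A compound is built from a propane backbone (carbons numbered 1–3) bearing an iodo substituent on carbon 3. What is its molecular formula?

C3H7I

Atom tally by fragment:
  CH3 → C:1 H:3
  CH2 → C:1 H:2
  CH2I → C:1 H:2 I:1
Element totals:
  C: 3
  H: 7
  I: 1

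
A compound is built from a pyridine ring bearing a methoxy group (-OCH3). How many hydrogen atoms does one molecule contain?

7

Atom tally by fragment:
  pyridine ring core → C:5 H:5 N:1
  (− 1 ring H displaced by substituents)
  + OCH3 → C:1 H:3 O:1
Element totals:
  C: 6
  H: 7
  N: 1
  O: 1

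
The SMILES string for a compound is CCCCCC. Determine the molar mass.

86.18 g/mol

Atom tally by fragment:
  CH3 → C:1 H:3
  CH2 → C:1 H:2
  CH2 → C:1 H:2
  CH2 → C:1 H:2
  CH2 → C:1 H:2
  CH3 → C:1 H:3
Element totals:
  C: 6
  H: 14
Molecular formula: C6H14.
  M = 6(12.011) + 14(1.008)
    = 72.066 + 14.112 = 86.178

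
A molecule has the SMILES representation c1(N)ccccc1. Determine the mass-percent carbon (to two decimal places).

Atom tally by fragment:
  benzene ring core → C:6 H:6
  (− 1 ring H displaced by substituents)
  + NH2 → N:1 H:2
Element totals:
  C: 6
  H: 7
  N: 1
Molecular formula: C6H7N.
Molar mass = 93.129 g/mol.
Mass from C: 6 × 12.011 = 72.066 g/mol.
%C = 72.066 / 93.129 × 100 = 77.38%.

77.38%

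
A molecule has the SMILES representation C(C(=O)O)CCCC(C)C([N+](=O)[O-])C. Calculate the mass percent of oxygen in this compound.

Atom tally by fragment:
  HOOCCH2 → C:2 H:3 O:2
  CH2 → C:1 H:2
  CH2 → C:1 H:2
  CH2 → C:1 H:2
  CH(CH3) → C:2 H:4
  CH(NO2) → C:1 H:1 N:1 O:2
  CH3 → C:1 H:3
Element totals:
  C: 9
  H: 17
  N: 1
  O: 4
Molecular formula: C9H17NO4.
Molar mass = 203.238 g/mol.
Mass from O: 4 × 15.999 = 63.996 g/mol.
%O = 63.996 / 203.238 × 100 = 31.49%.

31.49%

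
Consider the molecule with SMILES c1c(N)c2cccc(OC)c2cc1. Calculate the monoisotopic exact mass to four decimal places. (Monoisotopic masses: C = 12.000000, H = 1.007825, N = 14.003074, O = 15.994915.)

Atom tally by fragment:
  naphthalene ring system core → C:10 H:8
  (− 2 ring H displaced by substituents)
  + NH2 → N:1 H:2
  + OCH3 → C:1 H:3 O:1
Element totals:
  C: 11
  H: 11
  N: 1
  O: 1
Molecular formula: C11H11NO.
  M = 11(12.0) + 11(1.007825) + 14.003074 + 15.994915
    = 132.000000 + 11.086075 + 14.003074 + 15.994915 = 173.084064

173.0841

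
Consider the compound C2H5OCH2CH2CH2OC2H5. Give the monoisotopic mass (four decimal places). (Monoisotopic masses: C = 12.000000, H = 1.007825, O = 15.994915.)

132.1150

Atom tally by fragment:
  C2H5OCH2 → C:3 H:7 O:1
  CH2 → C:1 H:2
  CH2OC2H5 → C:3 H:7 O:1
Element totals:
  C: 7
  H: 16
  O: 2
Molecular formula: C7H16O2.
  M = 7(12.0) + 16(1.007825) + 2(15.994915)
    = 84.000000 + 16.125200 + 31.989830 = 132.115030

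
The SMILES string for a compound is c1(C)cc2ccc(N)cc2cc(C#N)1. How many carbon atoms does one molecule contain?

12

Atom tally by fragment:
  naphthalene ring system core → C:10 H:8
  (− 3 ring H displaced by substituents)
  + CH3 → C:1 H:3
  + NH2 → N:1 H:2
  + CN → C:1 N:1
Element totals:
  C: 12
  H: 10
  N: 2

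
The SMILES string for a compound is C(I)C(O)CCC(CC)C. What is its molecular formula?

C8H17IO

Atom tally by fragment:
  ICH2 → C:1 H:2 I:1
  CH(OH) → C:1 H:2 O:1
  CH2 → C:1 H:2
  CH2 → C:1 H:2
  CH(C2H5) → C:3 H:6
  CH3 → C:1 H:3
Element totals:
  C: 8
  H: 17
  I: 1
  O: 1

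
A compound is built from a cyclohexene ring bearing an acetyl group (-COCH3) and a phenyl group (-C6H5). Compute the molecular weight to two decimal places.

200.28 g/mol

Atom tally by fragment:
  cyclohexene ring core → C:6 H:10
  (− 2 ring H displaced by substituents)
  + COCH3 → C:2 H:3 O:1
  + C6H5 → C:6 H:5
Element totals:
  C: 14
  H: 16
  O: 1
Molecular formula: C14H16O.
  M = 14(12.011) + 16(1.008) + 15.999
    = 168.154 + 16.128 + 15.999 = 200.281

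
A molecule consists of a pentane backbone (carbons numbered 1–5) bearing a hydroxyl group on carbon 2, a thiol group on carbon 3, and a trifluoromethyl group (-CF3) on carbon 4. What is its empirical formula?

C6H11F3OS

Atom tally by fragment:
  CH3 → C:1 H:3
  CH(OH) → C:1 H:2 O:1
  CH(SH) → C:1 H:2 S:1
  CH(CF3) → C:2 H:1 F:3
  CH3 → C:1 H:3
Element totals:
  C: 6
  H: 11
  F: 3
  O: 1
  S: 1
Molecular formula: C6H11F3OS.
gcd of subscripts (6, 3, 11, 1, 1) = 1, so the empirical formula equals the molecular formula.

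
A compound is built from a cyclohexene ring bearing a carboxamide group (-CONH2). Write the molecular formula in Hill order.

C7H11NO

Atom tally by fragment:
  cyclohexene ring core → C:6 H:10
  (− 1 ring H displaced by substituents)
  + CONH2 → C:1 H:2 O:1 N:1
Element totals:
  C: 7
  H: 11
  N: 1
  O: 1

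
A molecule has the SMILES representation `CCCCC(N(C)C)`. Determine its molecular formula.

C7H17N

Atom tally by fragment:
  CH3 → C:1 H:3
  CH2 → C:1 H:2
  CH2 → C:1 H:2
  CH2 → C:1 H:2
  CH2N(CH3)2 → C:3 H:8 N:1
Element totals:
  C: 7
  H: 17
  N: 1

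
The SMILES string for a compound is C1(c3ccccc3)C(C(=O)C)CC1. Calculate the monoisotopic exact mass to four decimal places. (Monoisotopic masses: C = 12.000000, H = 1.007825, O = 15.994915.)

Atom tally by fragment:
  cyclobutane ring core → C:4 H:8
  (− 2 ring H displaced by substituents)
  + C6H5 → C:6 H:5
  + COCH3 → C:2 H:3 O:1
Element totals:
  C: 12
  H: 14
  O: 1
Molecular formula: C12H14O.
  M = 12(12.0) + 14(1.007825) + 15.994915
    = 144.000000 + 14.109550 + 15.994915 = 174.104465

174.1045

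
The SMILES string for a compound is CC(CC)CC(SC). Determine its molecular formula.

C7H16S

Atom tally by fragment:
  CH3 → C:1 H:3
  CH(C2H5) → C:3 H:6
  CH2 → C:1 H:2
  CH2SCH3 → C:2 H:5 S:1
Element totals:
  C: 7
  H: 16
  S: 1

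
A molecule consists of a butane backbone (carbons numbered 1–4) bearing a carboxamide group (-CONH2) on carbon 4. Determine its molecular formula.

C5H11NO

Atom tally by fragment:
  CH3 → C:1 H:3
  CH2 → C:1 H:2
  CH2 → C:1 H:2
  CH2CONH2 → C:2 H:4 O:1 N:1
Element totals:
  C: 5
  H: 11
  N: 1
  O: 1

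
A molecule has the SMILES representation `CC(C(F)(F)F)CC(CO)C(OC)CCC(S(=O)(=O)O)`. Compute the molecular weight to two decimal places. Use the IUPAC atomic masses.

Atom tally by fragment:
  CH3 → C:1 H:3
  CH(CF3) → C:2 H:1 F:3
  CH2 → C:1 H:2
  CH(CH2OH) → C:2 H:4 O:1
  CH(OCH3) → C:2 H:4 O:1
  CH2 → C:1 H:2
  CH2 → C:1 H:2
  CH2SO3H → C:1 H:3 S:1 O:3
Element totals:
  C: 11
  H: 21
  F: 3
  O: 5
  S: 1
Molecular formula: C11H21F3O5S.
  M = 11(12.011) + 21(1.008) + 3(18.998) + 5(15.999) + 32.06
    = 132.121 + 21.168 + 56.994 + 79.995 + 32.060 = 322.338

322.34 g/mol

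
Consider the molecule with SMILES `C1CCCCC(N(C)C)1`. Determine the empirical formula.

Atom tally by fragment:
  cyclohexane ring core → C:6 H:12
  (− 1 ring H displaced by substituents)
  + N(CH3)2 → N:1 C:2 H:6
Element totals:
  C: 8
  H: 17
  N: 1
Molecular formula: C8H17N.
gcd of subscripts (8, 17, 1) = 1, so the empirical formula equals the molecular formula.

C8H17N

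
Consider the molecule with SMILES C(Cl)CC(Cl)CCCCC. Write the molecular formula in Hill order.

C8H16Cl2

Atom tally by fragment:
  ClCH2 → C:1 H:2 Cl:1
  CH2 → C:1 H:2
  CH(Cl) → C:1 H:1 Cl:1
  CH2 → C:1 H:2
  CH2 → C:1 H:2
  CH2 → C:1 H:2
  CH2 → C:1 H:2
  CH3 → C:1 H:3
Element totals:
  C: 8
  H: 16
  Cl: 2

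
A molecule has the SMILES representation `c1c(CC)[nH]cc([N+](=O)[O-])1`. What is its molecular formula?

C6H8N2O2

Atom tally by fragment:
  pyrrole ring core → C:4 H:5 N:1
  (− 2 ring H displaced by substituents)
  + C2H5 → C:2 H:5
  + NO2 → N:1 O:2
Element totals:
  C: 6
  H: 8
  N: 2
  O: 2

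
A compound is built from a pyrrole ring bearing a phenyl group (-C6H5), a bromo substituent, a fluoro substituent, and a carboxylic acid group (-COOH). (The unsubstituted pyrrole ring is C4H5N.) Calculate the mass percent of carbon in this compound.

Atom tally by fragment:
  pyrrole ring core → C:4 H:5 N:1
  (− 4 ring H displaced by substituents)
  + C6H5 → C:6 H:5
  + Br → Br:1
  + F → F:1
  + COOH → C:1 H:1 O:2
Element totals:
  C: 11
  H: 7
  Br: 1
  F: 1
  N: 1
  O: 2
Molecular formula: C11H7BrFNO2.
Molar mass = 284.084 g/mol.
Mass from C: 11 × 12.011 = 132.121 g/mol.
%C = 132.121 / 284.084 × 100 = 46.51%.

46.51%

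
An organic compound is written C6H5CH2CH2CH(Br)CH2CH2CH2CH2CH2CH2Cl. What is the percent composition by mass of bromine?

25.15%

Atom tally by fragment:
  C6H5CH2 → C:7 H:7
  CH2 → C:1 H:2
  CH(Br) → C:1 H:1 Br:1
  CH2 → C:1 H:2
  CH2 → C:1 H:2
  CH2 → C:1 H:2
  CH2 → C:1 H:2
  CH2 → C:1 H:2
  CH2Cl → C:1 H:2 Cl:1
Element totals:
  C: 15
  H: 22
  Br: 1
  Cl: 1
Molecular formula: C15H22BrCl.
Molar mass = 317.695 g/mol.
Mass from Br: 1 × 79.904 = 79.904 g/mol.
%Br = 79.904 / 317.695 × 100 = 25.15%.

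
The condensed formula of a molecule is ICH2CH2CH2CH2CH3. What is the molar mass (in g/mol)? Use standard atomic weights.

198.05 g/mol

Atom tally by fragment:
  ICH2 → C:1 H:2 I:1
  CH2 → C:1 H:2
  CH2 → C:1 H:2
  CH2 → C:1 H:2
  CH3 → C:1 H:3
Element totals:
  C: 5
  H: 11
  I: 1
Molecular formula: C5H11I.
  M = 5(12.011) + 11(1.008) + 126.904
    = 60.055 + 11.088 + 126.904 = 198.047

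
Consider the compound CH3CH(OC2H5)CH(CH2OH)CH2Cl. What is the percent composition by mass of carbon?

Element totals:
  C: 7
  H: 15
  Cl: 1
  O: 2
Molecular formula: C7H15ClO2.
Molar mass = 166.645 g/mol.
Mass from C: 7 × 12.011 = 84.077 g/mol.
%C = 84.077 / 166.645 × 100 = 50.45%.

50.45%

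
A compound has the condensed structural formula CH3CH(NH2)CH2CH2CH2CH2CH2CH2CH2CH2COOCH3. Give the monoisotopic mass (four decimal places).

Atom tally by fragment:
  CH3 → C:1 H:3
  CH(NH2) → C:1 H:3 N:1
  CH2 → C:1 H:2
  CH2 → C:1 H:2
  CH2 → C:1 H:2
  CH2 → C:1 H:2
  CH2 → C:1 H:2
  CH2 → C:1 H:2
  CH2 → C:1 H:2
  CH2COOCH3 → C:3 H:5 O:2
Element totals:
  C: 12
  H: 25
  N: 1
  O: 2
Molecular formula: C12H25NO2.
  M = 12(12.0) + 25(1.007825) + 14.003074 + 2(15.994915)
    = 144.000000 + 25.195625 + 14.003074 + 31.989830 = 215.188529

215.1885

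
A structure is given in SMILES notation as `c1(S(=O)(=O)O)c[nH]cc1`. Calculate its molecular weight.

147.15 g/mol

Atom tally by fragment:
  pyrrole ring core → C:4 H:5 N:1
  (− 1 ring H displaced by substituents)
  + SO3H → S:1 O:3 H:1
Element totals:
  C: 4
  H: 5
  N: 1
  O: 3
  S: 1
Molecular formula: C4H5NO3S.
  M = 4(12.011) + 5(1.008) + 14.007 + 3(15.999) + 32.06
    = 48.044 + 5.040 + 14.007 + 47.997 + 32.060 = 147.148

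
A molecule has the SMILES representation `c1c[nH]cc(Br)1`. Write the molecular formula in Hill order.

Atom tally by fragment:
  pyrrole ring core → C:4 H:5 N:1
  (− 1 ring H displaced by substituents)
  + Br → Br:1
Element totals:
  C: 4
  H: 4
  Br: 1
  N: 1

C4H4BrN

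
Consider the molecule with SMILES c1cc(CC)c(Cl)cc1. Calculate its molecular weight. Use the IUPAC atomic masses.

Atom tally by fragment:
  benzene ring core → C:6 H:6
  (− 2 ring H displaced by substituents)
  + C2H5 → C:2 H:5
  + Cl → Cl:1
Element totals:
  C: 8
  H: 9
  Cl: 1
Molecular formula: C8H9Cl.
  M = 8(12.011) + 9(1.008) + 35.45
    = 96.088 + 9.072 + 35.450 = 140.610

140.61 g/mol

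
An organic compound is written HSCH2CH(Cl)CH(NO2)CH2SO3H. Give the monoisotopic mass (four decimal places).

Atom tally by fragment:
  HSCH2 → C:1 H:3 S:1
  CH(Cl) → C:1 H:1 Cl:1
  CH(NO2) → C:1 H:1 N:1 O:2
  CH2SO3H → C:1 H:3 S:1 O:3
Element totals:
  C: 4
  H: 8
  Cl: 1
  N: 1
  O: 5
  S: 2
Molecular formula: C4H8ClNO5S2.
  M = 4(12.0) + 8(1.007825) + 34.968853 + 14.003074 + 5(15.994915) + 2(31.972071)
    = 48.000000 + 8.062600 + 34.968853 + 14.003074 + 79.974575 + 63.944142 = 248.953244

248.9532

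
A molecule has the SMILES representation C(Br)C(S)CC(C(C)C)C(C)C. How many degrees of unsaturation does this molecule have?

0

Atom tally by fragment:
  BrCH2 → C:1 H:2 Br:1
  CH(SH) → C:1 H:2 S:1
  CH2 → C:1 H:2
  CH(CH(CH3)2) → C:4 H:8
  CH(CH3) → C:2 H:4
  CH3 → C:1 H:3
Element totals:
  C: 10
  H: 21
  Br: 1
  S: 1
Molecular formula: C10H21BrS.
DoU = (2C + 2 + N − H − X) / 2 = (2·10 + 2 + 0 − 21 − 1) / 2 = 0.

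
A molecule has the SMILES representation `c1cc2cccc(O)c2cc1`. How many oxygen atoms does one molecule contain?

Atom tally by fragment:
  naphthalene ring system core → C:10 H:8
  (− 1 ring H displaced by substituents)
  + OH → O:1 H:1
Element totals:
  C: 10
  H: 8
  O: 1

1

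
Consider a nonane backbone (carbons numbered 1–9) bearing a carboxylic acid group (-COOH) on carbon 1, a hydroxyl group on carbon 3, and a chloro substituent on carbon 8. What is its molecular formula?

Atom tally by fragment:
  HOOCCH2 → C:2 H:3 O:2
  CH2 → C:1 H:2
  CH(OH) → C:1 H:2 O:1
  CH2 → C:1 H:2
  CH2 → C:1 H:2
  CH2 → C:1 H:2
  CH2 → C:1 H:2
  CH(Cl) → C:1 H:1 Cl:1
  CH3 → C:1 H:3
Element totals:
  C: 10
  H: 19
  Cl: 1
  O: 3

C10H19ClO3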